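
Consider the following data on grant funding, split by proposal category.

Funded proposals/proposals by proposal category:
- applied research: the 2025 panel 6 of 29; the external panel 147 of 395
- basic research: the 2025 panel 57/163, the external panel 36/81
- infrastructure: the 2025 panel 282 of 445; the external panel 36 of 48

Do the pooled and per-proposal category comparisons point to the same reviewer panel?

No

Applied research: the 2025 panel 6/29 = 20.7%, the external panel 147/395 = 37.2% → the external panel
Basic research: the 2025 panel 57/163 = 35.0%, the external panel 36/81 = 44.4% → the external panel
Infrastructure: the 2025 panel 282/445 = 63.4%, the external panel 36/48 = 75.0% → the external panel
Overall: the 2025 panel 345/637 = 54.2%, the external panel 219/524 = 41.8% → the 2025 panel
The external panel wins each proposal group but the 2025 panel wins overall — the comparison reverses. The external panel's proposals skew toward applied research, which has a lower base rate.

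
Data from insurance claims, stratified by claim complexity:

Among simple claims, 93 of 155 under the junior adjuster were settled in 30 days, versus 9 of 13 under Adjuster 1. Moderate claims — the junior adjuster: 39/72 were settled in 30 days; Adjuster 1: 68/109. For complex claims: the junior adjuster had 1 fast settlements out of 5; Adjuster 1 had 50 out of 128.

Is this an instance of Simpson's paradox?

Simple: the junior adjuster 93/155 = 60.0%, Adjuster 1 9/13 = 69.2% → Adjuster 1
Moderate: the junior adjuster 39/72 = 54.2%, Adjuster 1 68/109 = 62.4% → Adjuster 1
Complex: the junior adjuster 1/5 = 20.0%, Adjuster 1 50/128 = 39.1% → Adjuster 1
Overall: the junior adjuster 133/232 = 57.3%, Adjuster 1 127/250 = 50.8% → the junior adjuster
Adjuster 1 wins each claim group but the junior adjuster wins overall — the comparison reverses. Adjuster 1's claims skew toward complex, which has a lower base rate.

Yes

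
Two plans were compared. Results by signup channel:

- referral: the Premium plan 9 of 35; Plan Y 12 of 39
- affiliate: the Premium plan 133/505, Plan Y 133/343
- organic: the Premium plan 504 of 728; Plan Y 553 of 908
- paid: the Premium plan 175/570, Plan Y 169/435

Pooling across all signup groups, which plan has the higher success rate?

Plan Y

Referral: the Premium plan 9/35 = 25.7%, Plan Y 12/39 = 30.8% → Plan Y
Affiliate: the Premium plan 133/505 = 26.3%, Plan Y 133/343 = 38.8% → Plan Y
Organic: the Premium plan 504/728 = 69.2%, Plan Y 553/908 = 60.9% → the Premium plan
Paid: the Premium plan 175/570 = 30.7%, Plan Y 169/435 = 38.9% → Plan Y
Overall: the Premium plan 821/1838 = 44.7%, Plan Y 867/1725 = 50.3% → Plan Y
(Neither sweeps every signup group, but Plan Y has the higher pooled rate.)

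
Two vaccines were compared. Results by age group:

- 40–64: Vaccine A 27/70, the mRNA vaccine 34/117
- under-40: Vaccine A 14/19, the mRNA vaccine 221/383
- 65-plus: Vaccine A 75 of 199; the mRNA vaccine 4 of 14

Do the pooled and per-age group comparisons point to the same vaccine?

40–64: Vaccine A 27/70 = 38.6%, the mRNA vaccine 34/117 = 29.1% → Vaccine A
Under-40: Vaccine A 14/19 = 73.7%, the mRNA vaccine 221/383 = 57.7% → Vaccine A
65-plus: Vaccine A 75/199 = 37.7%, the mRNA vaccine 4/14 = 28.6% → Vaccine A
Overall: Vaccine A 116/288 = 40.3%, the mRNA vaccine 259/514 = 50.4% → the mRNA vaccine
Vaccine A wins each age group but the mRNA vaccine wins overall — the comparison reverses. Vaccine A's recipients skew toward 65-plus, which has a lower base rate.

No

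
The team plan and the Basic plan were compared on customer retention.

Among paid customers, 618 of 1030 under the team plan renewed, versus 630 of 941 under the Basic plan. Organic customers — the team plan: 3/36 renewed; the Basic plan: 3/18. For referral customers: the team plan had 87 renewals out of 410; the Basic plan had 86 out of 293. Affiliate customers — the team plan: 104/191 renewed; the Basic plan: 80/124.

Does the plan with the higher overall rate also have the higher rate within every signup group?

Paid: the team plan 618/1030 = 60.0%, the Basic plan 630/941 = 67.0% → the Basic plan
Organic: the team plan 3/36 = 8.3%, the Basic plan 3/18 = 16.7% → the Basic plan
Referral: the team plan 87/410 = 21.2%, the Basic plan 86/293 = 29.4% → the Basic plan
Affiliate: the team plan 104/191 = 54.5%, the Basic plan 80/124 = 64.5% → the Basic plan
Overall: the team plan 812/1667 = 48.7%, the Basic plan 799/1376 = 58.1% → the Basic plan
The Basic plan wins overall and in every signup group — no reversal.

Yes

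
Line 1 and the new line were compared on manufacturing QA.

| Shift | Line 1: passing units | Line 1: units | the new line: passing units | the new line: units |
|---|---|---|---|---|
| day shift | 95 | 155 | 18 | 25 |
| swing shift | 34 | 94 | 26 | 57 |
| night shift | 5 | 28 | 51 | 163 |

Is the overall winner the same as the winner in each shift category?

No

Day shift: Line 1 95/155 = 61.3%, the new line 18/25 = 72.0% → the new line
Swing shift: Line 1 34/94 = 36.2%, the new line 26/57 = 45.6% → the new line
Night shift: Line 1 5/28 = 17.9%, the new line 51/163 = 31.3% → the new line
Overall: Line 1 134/277 = 48.4%, the new line 95/245 = 38.8% → Line 1
The new line wins each shift group but Line 1 wins overall — the comparison reverses. The new line's units skew toward night shift, which has a lower base rate.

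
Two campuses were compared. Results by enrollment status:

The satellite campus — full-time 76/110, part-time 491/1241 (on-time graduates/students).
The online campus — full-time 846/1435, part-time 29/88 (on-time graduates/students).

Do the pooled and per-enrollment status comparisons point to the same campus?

Full-time: the satellite campus 76/110 = 69.1%, the online campus 846/1435 = 59.0% → the satellite campus
Part-time: the satellite campus 491/1241 = 39.6%, the online campus 29/88 = 33.0% → the satellite campus
Overall: the satellite campus 567/1351 = 42.0%, the online campus 875/1523 = 57.5% → the online campus
The satellite campus wins each enrollment group but the online campus wins overall — the comparison reverses. The satellite campus's students skew toward part-time, which has a lower base rate.

No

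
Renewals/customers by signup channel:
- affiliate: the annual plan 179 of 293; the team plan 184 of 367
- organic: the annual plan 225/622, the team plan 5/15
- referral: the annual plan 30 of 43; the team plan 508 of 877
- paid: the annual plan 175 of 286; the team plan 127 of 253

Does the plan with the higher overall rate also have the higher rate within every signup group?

No

Affiliate: the annual plan 179/293 = 61.1%, the team plan 184/367 = 50.1% → the annual plan
Organic: the annual plan 225/622 = 36.2%, the team plan 5/15 = 33.3% → the annual plan
Referral: the annual plan 30/43 = 69.8%, the team plan 508/877 = 57.9% → the annual plan
Paid: the annual plan 175/286 = 61.2%, the team plan 127/253 = 50.2% → the annual plan
Overall: the annual plan 609/1244 = 49.0%, the team plan 824/1512 = 54.5% → the team plan
The annual plan wins each signup group but the team plan wins overall — the comparison reverses. The annual plan's customers skew toward organic, which has a lower base rate.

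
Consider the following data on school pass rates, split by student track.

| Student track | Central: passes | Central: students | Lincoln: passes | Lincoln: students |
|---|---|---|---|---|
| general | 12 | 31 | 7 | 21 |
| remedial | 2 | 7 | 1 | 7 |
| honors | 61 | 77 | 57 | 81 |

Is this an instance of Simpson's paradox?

General: Central 12/31 = 38.7%, Lincoln 7/21 = 33.3% → Central
Remedial: Central 2/7 = 28.6%, Lincoln 1/7 = 14.3% → Central
Honors: Central 61/77 = 79.2%, Lincoln 57/81 = 70.4% → Central
Overall: Central 75/115 = 65.2%, Lincoln 65/109 = 59.6% → Central
Central wins overall and in every student group — no reversal.

No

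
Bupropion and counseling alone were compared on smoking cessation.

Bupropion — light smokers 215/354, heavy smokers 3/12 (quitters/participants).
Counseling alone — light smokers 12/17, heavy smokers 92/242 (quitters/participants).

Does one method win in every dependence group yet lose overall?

Yes

Light smokers: bupropion 215/354 = 60.7%, counseling alone 12/17 = 70.6% → counseling alone
Heavy smokers: bupropion 3/12 = 25.0%, counseling alone 92/242 = 38.0% → counseling alone
Overall: bupropion 218/366 = 59.6%, counseling alone 104/259 = 40.2% → bupropion
Counseling alone wins each dependence group but bupropion wins overall — the comparison reverses. Counseling alone's participants skew toward heavy smokers, which has a lower base rate.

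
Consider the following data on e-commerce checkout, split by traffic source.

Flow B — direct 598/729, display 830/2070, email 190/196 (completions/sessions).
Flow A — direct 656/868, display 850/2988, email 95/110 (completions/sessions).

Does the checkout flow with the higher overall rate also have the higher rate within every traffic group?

Direct: Flow B 598/729 = 82.0%, Flow A 656/868 = 75.6% → Flow B
Display: Flow B 830/2070 = 40.1%, Flow A 850/2988 = 28.4% → Flow B
Email: Flow B 190/196 = 96.9%, Flow A 95/110 = 86.4% → Flow B
Overall: Flow B 1618/2995 = 54.0%, Flow A 1601/3966 = 40.4% → Flow B
Flow B wins overall and in every traffic group — no reversal.

Yes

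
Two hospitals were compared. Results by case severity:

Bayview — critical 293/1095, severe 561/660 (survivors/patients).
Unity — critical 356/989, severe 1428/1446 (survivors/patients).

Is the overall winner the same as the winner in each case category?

Yes

Critical: Bayview 293/1095 = 26.8%, Unity 356/989 = 36.0% → Unity
Severe: Bayview 561/660 = 85.0%, Unity 1428/1446 = 98.8% → Unity
Overall: Bayview 854/1755 = 48.7%, Unity 1784/2435 = 73.3% → Unity
Unity wins overall and in every case group — no reversal.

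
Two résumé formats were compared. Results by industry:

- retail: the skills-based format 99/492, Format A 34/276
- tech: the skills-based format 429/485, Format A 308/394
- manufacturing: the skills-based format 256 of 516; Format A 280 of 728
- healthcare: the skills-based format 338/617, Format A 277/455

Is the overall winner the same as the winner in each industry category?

Retail: the skills-based format 99/492 = 20.1%, Format A 34/276 = 12.3% → the skills-based format
Tech: the skills-based format 429/485 = 88.5%, Format A 308/394 = 78.2% → the skills-based format
Manufacturing: the skills-based format 256/516 = 49.6%, Format A 280/728 = 38.5% → the skills-based format
Healthcare: the skills-based format 338/617 = 54.8%, Format A 277/455 = 60.9% → Format A
Overall: the skills-based format 1122/2110 = 53.2%, Format A 899/1853 = 48.5% → the skills-based format
Neither sweeps: the skills-based format wins 3 of 4 groups, Format A wins 1. The skills-based format wins overall but not every group — no Simpson reversal.

No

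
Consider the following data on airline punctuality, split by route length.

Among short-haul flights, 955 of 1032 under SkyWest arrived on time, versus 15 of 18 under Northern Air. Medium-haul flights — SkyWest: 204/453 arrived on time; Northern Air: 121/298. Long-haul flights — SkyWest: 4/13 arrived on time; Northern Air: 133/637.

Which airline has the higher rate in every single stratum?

Short-haul: SkyWest 955/1032 = 92.5%, Northern Air 15/18 = 83.3% → SkyWest
Medium-haul: SkyWest 204/453 = 45.0%, Northern Air 121/298 = 40.6% → SkyWest
Long-haul: SkyWest 4/13 = 30.8%, Northern Air 133/637 = 20.9% → SkyWest
SkyWest has the higher rate in all 3 groups.

SkyWest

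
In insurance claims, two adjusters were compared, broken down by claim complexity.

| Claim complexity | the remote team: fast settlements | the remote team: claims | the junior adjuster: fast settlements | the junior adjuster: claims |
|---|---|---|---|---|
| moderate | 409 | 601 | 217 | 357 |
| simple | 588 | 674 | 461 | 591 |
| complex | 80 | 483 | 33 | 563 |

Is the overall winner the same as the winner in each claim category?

Yes

Moderate: the remote team 409/601 = 68.1%, the junior adjuster 217/357 = 60.8% → the remote team
Simple: the remote team 588/674 = 87.2%, the junior adjuster 461/591 = 78.0% → the remote team
Complex: the remote team 80/483 = 16.6%, the junior adjuster 33/563 = 5.9% → the remote team
Overall: the remote team 1077/1758 = 61.3%, the junior adjuster 711/1511 = 47.1% → the remote team
The remote team wins overall and in every claim group — no reversal.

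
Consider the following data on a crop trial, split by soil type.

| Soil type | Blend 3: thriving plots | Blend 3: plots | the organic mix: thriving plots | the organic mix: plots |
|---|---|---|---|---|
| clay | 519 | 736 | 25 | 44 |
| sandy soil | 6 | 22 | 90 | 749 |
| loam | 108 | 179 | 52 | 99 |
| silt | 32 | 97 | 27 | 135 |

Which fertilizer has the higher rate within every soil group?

Clay: Blend 3 519/736 = 70.5%, the organic mix 25/44 = 56.8% → Blend 3
Sandy soil: Blend 3 6/22 = 27.3%, the organic mix 90/749 = 12.0% → Blend 3
Loam: Blend 3 108/179 = 60.3%, the organic mix 52/99 = 52.5% → Blend 3
Silt: Blend 3 32/97 = 33.0%, the organic mix 27/135 = 20.0% → Blend 3
Blend 3 has the higher rate in all 4 groups.

Blend 3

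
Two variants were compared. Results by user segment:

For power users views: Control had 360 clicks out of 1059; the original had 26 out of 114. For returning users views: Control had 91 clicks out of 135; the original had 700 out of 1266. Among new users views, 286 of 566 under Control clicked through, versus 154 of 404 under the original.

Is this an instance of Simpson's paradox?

Yes

Power users: Control 360/1059 = 34.0%, the original 26/114 = 22.8% → Control
Returning users: Control 91/135 = 67.4%, the original 700/1266 = 55.3% → Control
New users: Control 286/566 = 50.5%, the original 154/404 = 38.1% → Control
Overall: Control 737/1760 = 41.9%, the original 880/1784 = 49.3% → the original
Control wins each user group but the original wins overall — the comparison reverses. Control's views skew toward power users, which has a lower base rate.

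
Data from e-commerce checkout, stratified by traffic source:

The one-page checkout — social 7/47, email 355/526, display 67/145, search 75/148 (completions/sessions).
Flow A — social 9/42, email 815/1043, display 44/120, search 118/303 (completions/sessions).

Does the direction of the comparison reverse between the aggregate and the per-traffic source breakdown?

Social: the one-page checkout 7/47 = 14.9%, Flow A 9/42 = 21.4% → Flow A
Email: the one-page checkout 355/526 = 67.5%, Flow A 815/1043 = 78.1% → Flow A
Display: the one-page checkout 67/145 = 46.2%, Flow A 44/120 = 36.7% → the one-page checkout
Search: the one-page checkout 75/148 = 50.7%, Flow A 118/303 = 38.9% → the one-page checkout
Overall: the one-page checkout 504/866 = 58.2%, Flow A 986/1508 = 65.4% → Flow A
Neither sweeps: the one-page checkout wins 2 of 4 groups, Flow A wins 2. Flow A wins overall but not every group — no Simpson reversal.

No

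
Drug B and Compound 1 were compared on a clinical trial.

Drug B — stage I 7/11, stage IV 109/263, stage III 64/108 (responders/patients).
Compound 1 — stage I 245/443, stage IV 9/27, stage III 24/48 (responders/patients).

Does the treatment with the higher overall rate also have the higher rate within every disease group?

No

Stage I: Drug B 7/11 = 63.6%, Compound 1 245/443 = 55.3% → Drug B
Stage IV: Drug B 109/263 = 41.4%, Compound 1 9/27 = 33.3% → Drug B
Stage III: Drug B 64/108 = 59.3%, Compound 1 24/48 = 50.0% → Drug B
Overall: Drug B 180/382 = 47.1%, Compound 1 278/518 = 53.7% → Compound 1
Drug B wins each disease group but Compound 1 wins overall — the comparison reverses. Drug B's patients skew toward stage IV, which has a lower base rate.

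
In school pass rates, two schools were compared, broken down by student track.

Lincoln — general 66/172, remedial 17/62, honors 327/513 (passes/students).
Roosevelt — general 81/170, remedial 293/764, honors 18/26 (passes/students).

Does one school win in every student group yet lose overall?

General: Lincoln 66/172 = 38.4%, Roosevelt 81/170 = 47.6% → Roosevelt
Remedial: Lincoln 17/62 = 27.4%, Roosevelt 293/764 = 38.4% → Roosevelt
Honors: Lincoln 327/513 = 63.7%, Roosevelt 18/26 = 69.2% → Roosevelt
Overall: Lincoln 410/747 = 54.9%, Roosevelt 392/960 = 40.8% → Lincoln
Roosevelt wins each student group but Lincoln wins overall — the comparison reverses. Roosevelt's students skew toward remedial, which has a lower base rate.

Yes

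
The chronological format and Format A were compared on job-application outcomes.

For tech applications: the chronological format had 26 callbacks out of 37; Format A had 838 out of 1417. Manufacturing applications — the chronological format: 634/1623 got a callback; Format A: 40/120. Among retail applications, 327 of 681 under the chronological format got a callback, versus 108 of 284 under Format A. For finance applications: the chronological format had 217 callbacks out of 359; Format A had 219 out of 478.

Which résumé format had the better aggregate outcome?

Format A

Tech: the chronological format 26/37 = 70.3%, Format A 838/1417 = 59.1% → the chronological format
Manufacturing: the chronological format 634/1623 = 39.1%, Format A 40/120 = 33.3% → the chronological format
Retail: the chronological format 327/681 = 48.0%, Format A 108/284 = 38.0% → the chronological format
Finance: the chronological format 217/359 = 60.4%, Format A 219/478 = 45.8% → the chronological format
Overall: the chronological format 1204/2700 = 44.6%, Format A 1205/2299 = 52.4% → Format A
(The chronological format wins every industry group but Format A wins overall — the chronological format's applications skew toward the low-rate manufacturing group.)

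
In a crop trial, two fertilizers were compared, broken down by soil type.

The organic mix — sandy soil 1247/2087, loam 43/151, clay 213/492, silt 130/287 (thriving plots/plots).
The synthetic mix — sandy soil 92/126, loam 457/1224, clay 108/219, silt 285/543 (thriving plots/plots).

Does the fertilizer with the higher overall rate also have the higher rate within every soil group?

No

Sandy soil: the organic mix 1247/2087 = 59.8%, the synthetic mix 92/126 = 73.0% → the synthetic mix
Loam: the organic mix 43/151 = 28.5%, the synthetic mix 457/1224 = 37.3% → the synthetic mix
Clay: the organic mix 213/492 = 43.3%, the synthetic mix 108/219 = 49.3% → the synthetic mix
Silt: the organic mix 130/287 = 45.3%, the synthetic mix 285/543 = 52.5% → the synthetic mix
Overall: the organic mix 1633/3017 = 54.1%, the synthetic mix 942/2112 = 44.6% → the organic mix
The synthetic mix wins each soil group but the organic mix wins overall — the comparison reverses. The synthetic mix's plots skew toward loam, which has a lower base rate.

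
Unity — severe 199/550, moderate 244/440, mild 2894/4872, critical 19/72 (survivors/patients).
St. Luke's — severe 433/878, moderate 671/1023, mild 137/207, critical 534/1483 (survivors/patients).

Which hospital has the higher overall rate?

Unity

Severe: Unity 199/550 = 36.2%, St. Luke's 433/878 = 49.3% → St. Luke's
Moderate: Unity 244/440 = 55.5%, St. Luke's 671/1023 = 65.6% → St. Luke's
Mild: Unity 2894/4872 = 59.4%, St. Luke's 137/207 = 66.2% → St. Luke's
Critical: Unity 19/72 = 26.4%, St. Luke's 534/1483 = 36.0% → St. Luke's
Overall: Unity 3356/5934 = 56.6%, St. Luke's 1775/3591 = 49.4% → Unity
(St. Luke's wins every case group but Unity wins overall — St. Luke's's patients skew toward the low-rate critical group.)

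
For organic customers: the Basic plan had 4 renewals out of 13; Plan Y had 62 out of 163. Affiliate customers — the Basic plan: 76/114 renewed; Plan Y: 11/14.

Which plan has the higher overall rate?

Organic: the Basic plan 4/13 = 30.8%, Plan Y 62/163 = 38.0% → Plan Y
Affiliate: the Basic plan 76/114 = 66.7%, Plan Y 11/14 = 78.6% → Plan Y
Overall: the Basic plan 80/127 = 63.0%, Plan Y 73/177 = 41.2% → the Basic plan
(Plan Y wins every signup group but the Basic plan wins overall — Plan Y's customers skew toward the low-rate organic group.)

the Basic plan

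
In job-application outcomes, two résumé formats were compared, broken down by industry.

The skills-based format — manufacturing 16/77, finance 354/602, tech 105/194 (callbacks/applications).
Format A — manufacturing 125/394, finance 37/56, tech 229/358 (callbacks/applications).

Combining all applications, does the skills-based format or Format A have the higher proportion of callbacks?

the skills-based format

Manufacturing: the skills-based format 16/77 = 20.8%, Format A 125/394 = 31.7% → Format A
Finance: the skills-based format 354/602 = 58.8%, Format A 37/56 = 66.1% → Format A
Tech: the skills-based format 105/194 = 54.1%, Format A 229/358 = 64.0% → Format A
Overall: the skills-based format 475/873 = 54.4%, Format A 391/808 = 48.4% → the skills-based format
(Format A wins every industry group but the skills-based format wins overall — Format A's applications skew toward the low-rate manufacturing group.)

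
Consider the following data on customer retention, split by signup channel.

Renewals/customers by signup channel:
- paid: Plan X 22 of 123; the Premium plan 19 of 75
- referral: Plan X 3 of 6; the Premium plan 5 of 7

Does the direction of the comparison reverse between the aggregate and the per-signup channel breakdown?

Paid: Plan X 22/123 = 17.9%, the Premium plan 19/75 = 25.3% → the Premium plan
Referral: Plan X 3/6 = 50.0%, the Premium plan 5/7 = 71.4% → the Premium plan
Overall: Plan X 25/129 = 19.4%, the Premium plan 24/82 = 29.3% → the Premium plan
The Premium plan wins overall and in every signup group — no reversal.

No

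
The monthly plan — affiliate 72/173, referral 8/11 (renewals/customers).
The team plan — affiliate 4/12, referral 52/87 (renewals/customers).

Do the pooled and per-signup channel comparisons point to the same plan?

Affiliate: the monthly plan 72/173 = 41.6%, the team plan 4/12 = 33.3% → the monthly plan
Referral: the monthly plan 8/11 = 72.7%, the team plan 52/87 = 59.8% → the monthly plan
Overall: the monthly plan 80/184 = 43.5%, the team plan 56/99 = 56.6% → the team plan
The monthly plan wins each signup group but the team plan wins overall — the comparison reverses. The monthly plan's customers skew toward affiliate, which has a lower base rate.

No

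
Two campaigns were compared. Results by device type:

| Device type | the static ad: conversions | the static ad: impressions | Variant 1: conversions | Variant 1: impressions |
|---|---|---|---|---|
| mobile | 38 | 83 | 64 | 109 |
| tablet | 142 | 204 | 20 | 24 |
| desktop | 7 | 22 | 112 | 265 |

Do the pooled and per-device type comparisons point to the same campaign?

Mobile: the static ad 38/83 = 45.8%, Variant 1 64/109 = 58.7% → Variant 1
Tablet: the static ad 142/204 = 69.6%, Variant 1 20/24 = 83.3% → Variant 1
Desktop: the static ad 7/22 = 31.8%, Variant 1 112/265 = 42.3% → Variant 1
Overall: the static ad 187/309 = 60.5%, Variant 1 196/398 = 49.2% → the static ad
Variant 1 wins each device group but the static ad wins overall — the comparison reverses. Variant 1's impressions skew toward desktop, which has a lower base rate.

No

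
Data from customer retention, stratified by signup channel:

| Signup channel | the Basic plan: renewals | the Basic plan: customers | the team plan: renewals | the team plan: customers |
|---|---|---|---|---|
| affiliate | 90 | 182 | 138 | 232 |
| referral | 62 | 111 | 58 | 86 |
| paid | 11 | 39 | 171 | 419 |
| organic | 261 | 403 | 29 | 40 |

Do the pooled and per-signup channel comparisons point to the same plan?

Affiliate: the Basic plan 90/182 = 49.5%, the team plan 138/232 = 59.5% → the team plan
Referral: the Basic plan 62/111 = 55.9%, the team plan 58/86 = 67.4% → the team plan
Paid: the Basic plan 11/39 = 28.2%, the team plan 171/419 = 40.8% → the team plan
Organic: the Basic plan 261/403 = 64.8%, the team plan 29/40 = 72.5% → the team plan
Overall: the Basic plan 424/735 = 57.7%, the team plan 396/777 = 51.0% → the Basic plan
The team plan wins each signup group but the Basic plan wins overall — the comparison reverses. The team plan's customers skew toward paid, which has a lower base rate.

No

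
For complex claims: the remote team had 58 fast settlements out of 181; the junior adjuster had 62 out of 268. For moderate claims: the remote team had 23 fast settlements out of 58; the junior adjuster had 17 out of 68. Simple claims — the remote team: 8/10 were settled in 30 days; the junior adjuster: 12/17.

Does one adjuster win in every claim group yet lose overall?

Complex: the remote team 58/181 = 32.0%, the junior adjuster 62/268 = 23.1% → the remote team
Moderate: the remote team 23/58 = 39.7%, the junior adjuster 17/68 = 25.0% → the remote team
Simple: the remote team 8/10 = 80.0%, the junior adjuster 12/17 = 70.6% → the remote team
Overall: the remote team 89/249 = 35.7%, the junior adjuster 91/353 = 25.8% → the remote team
The remote team wins overall and in every claim group — no reversal.

No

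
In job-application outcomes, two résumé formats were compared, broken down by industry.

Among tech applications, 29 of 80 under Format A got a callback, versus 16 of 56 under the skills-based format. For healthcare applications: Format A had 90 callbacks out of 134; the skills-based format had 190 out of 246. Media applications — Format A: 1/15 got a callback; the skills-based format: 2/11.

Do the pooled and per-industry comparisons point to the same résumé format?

No

Tech: Format A 29/80 = 36.2%, the skills-based format 16/56 = 28.6% → Format A
Healthcare: Format A 90/134 = 67.2%, the skills-based format 190/246 = 77.2% → the skills-based format
Media: Format A 1/15 = 6.7%, the skills-based format 2/11 = 18.2% → the skills-based format
Overall: Format A 120/229 = 52.4%, the skills-based format 208/313 = 66.5% → the skills-based format
Neither sweeps: Format A wins 1 of 3 groups, the skills-based format wins 2. The skills-based format wins overall but not every group — no Simpson reversal.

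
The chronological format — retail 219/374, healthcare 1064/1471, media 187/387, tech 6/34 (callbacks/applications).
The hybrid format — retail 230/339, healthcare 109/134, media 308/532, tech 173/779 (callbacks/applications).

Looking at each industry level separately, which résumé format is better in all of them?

Retail: the chronological format 219/374 = 58.6%, the hybrid format 230/339 = 67.8% → the hybrid format
Healthcare: the chronological format 1064/1471 = 72.3%, the hybrid format 109/134 = 81.3% → the hybrid format
Media: the chronological format 187/387 = 48.3%, the hybrid format 308/532 = 57.9% → the hybrid format
Tech: the chronological format 6/34 = 17.6%, the hybrid format 173/779 = 22.2% → the hybrid format
The hybrid format has the higher rate in all 4 groups.

the hybrid format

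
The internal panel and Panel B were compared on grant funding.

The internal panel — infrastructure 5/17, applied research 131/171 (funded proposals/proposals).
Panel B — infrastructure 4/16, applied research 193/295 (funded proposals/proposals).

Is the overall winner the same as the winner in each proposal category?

Infrastructure: the internal panel 5/17 = 29.4%, Panel B 4/16 = 25.0% → the internal panel
Applied research: the internal panel 131/171 = 76.6%, Panel B 193/295 = 65.4% → the internal panel
Overall: the internal panel 136/188 = 72.3%, Panel B 197/311 = 63.3% → the internal panel
The internal panel wins overall and in every proposal group — no reversal.

Yes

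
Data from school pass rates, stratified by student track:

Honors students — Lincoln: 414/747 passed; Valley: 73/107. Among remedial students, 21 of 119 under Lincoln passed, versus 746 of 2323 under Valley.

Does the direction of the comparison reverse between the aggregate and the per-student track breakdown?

Yes

Honors: Lincoln 414/747 = 55.4%, Valley 73/107 = 68.2% → Valley
Remedial: Lincoln 21/119 = 17.6%, Valley 746/2323 = 32.1% → Valley
Overall: Lincoln 435/866 = 50.2%, Valley 819/2430 = 33.7% → Lincoln
Valley wins each student group but Lincoln wins overall — the comparison reverses. Valley's students skew toward remedial, which has a lower base rate.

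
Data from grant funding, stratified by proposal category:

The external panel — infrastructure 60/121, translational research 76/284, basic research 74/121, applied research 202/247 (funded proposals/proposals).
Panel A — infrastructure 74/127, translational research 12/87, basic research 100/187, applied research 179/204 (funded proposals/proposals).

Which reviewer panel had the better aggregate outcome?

Panel A

Infrastructure: the external panel 60/121 = 49.6%, Panel A 74/127 = 58.3% → Panel A
Translational research: the external panel 76/284 = 26.8%, Panel A 12/87 = 13.8% → the external panel
Basic research: the external panel 74/121 = 61.2%, Panel A 100/187 = 53.5% → the external panel
Applied research: the external panel 202/247 = 81.8%, Panel A 179/204 = 87.7% → Panel A
Overall: the external panel 412/773 = 53.3%, Panel A 365/605 = 60.3% → Panel A
(Neither sweeps every proposal group, but Panel A has the higher pooled rate.)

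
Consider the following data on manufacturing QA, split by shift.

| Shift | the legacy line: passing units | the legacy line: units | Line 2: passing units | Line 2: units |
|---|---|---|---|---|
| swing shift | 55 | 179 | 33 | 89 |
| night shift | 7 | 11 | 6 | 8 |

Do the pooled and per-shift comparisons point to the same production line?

Swing shift: the legacy line 55/179 = 30.7%, Line 2 33/89 = 37.1% → Line 2
Night shift: the legacy line 7/11 = 63.6%, Line 2 6/8 = 75.0% → Line 2
Overall: the legacy line 62/190 = 32.6%, Line 2 39/97 = 40.2% → Line 2
Line 2 wins overall and in every shift group — no reversal.

Yes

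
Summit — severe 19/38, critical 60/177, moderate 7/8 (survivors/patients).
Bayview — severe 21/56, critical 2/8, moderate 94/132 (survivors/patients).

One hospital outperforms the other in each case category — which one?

Severe: Summit 19/38 = 50.0%, Bayview 21/56 = 37.5% → Summit
Critical: Summit 60/177 = 33.9%, Bayview 2/8 = 25.0% → Summit
Moderate: Summit 7/8 = 87.5%, Bayview 94/132 = 71.2% → Summit
Summit has the higher rate in all 3 groups.

Summit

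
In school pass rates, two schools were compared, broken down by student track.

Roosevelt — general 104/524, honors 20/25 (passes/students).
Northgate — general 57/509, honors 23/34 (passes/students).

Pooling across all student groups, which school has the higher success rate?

General: Roosevelt 104/524 = 19.8%, Northgate 57/509 = 11.2% → Roosevelt
Honors: Roosevelt 20/25 = 80.0%, Northgate 23/34 = 67.6% → Roosevelt
Overall: Roosevelt 124/549 = 22.6%, Northgate 80/543 = 14.7% → Roosevelt

Roosevelt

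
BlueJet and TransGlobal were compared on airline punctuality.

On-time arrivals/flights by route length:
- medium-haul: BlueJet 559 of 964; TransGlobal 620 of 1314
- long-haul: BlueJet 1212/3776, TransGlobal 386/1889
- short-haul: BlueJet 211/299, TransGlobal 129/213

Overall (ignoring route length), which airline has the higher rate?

BlueJet

Medium-haul: BlueJet 559/964 = 58.0%, TransGlobal 620/1314 = 47.2% → BlueJet
Long-haul: BlueJet 1212/3776 = 32.1%, TransGlobal 386/1889 = 20.4% → BlueJet
Short-haul: BlueJet 211/299 = 70.6%, TransGlobal 129/213 = 60.6% → BlueJet
Overall: BlueJet 1982/5039 = 39.3%, TransGlobal 1135/3416 = 33.2% → BlueJet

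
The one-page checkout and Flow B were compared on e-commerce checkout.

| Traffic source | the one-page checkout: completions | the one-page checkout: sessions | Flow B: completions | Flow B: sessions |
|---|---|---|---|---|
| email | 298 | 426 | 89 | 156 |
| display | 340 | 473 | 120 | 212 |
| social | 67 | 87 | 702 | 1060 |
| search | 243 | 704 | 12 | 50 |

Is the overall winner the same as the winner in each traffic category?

Email: the one-page checkout 298/426 = 70.0%, Flow B 89/156 = 57.1% → the one-page checkout
Display: the one-page checkout 340/473 = 71.9%, Flow B 120/212 = 56.6% → the one-page checkout
Social: the one-page checkout 67/87 = 77.0%, Flow B 702/1060 = 66.2% → the one-page checkout
Search: the one-page checkout 243/704 = 34.5%, Flow B 12/50 = 24.0% → the one-page checkout
Overall: the one-page checkout 948/1690 = 56.1%, Flow B 923/1478 = 62.4% → Flow B
The one-page checkout wins each traffic group but Flow B wins overall — the comparison reverses. The one-page checkout's sessions skew toward search, which has a lower base rate.

No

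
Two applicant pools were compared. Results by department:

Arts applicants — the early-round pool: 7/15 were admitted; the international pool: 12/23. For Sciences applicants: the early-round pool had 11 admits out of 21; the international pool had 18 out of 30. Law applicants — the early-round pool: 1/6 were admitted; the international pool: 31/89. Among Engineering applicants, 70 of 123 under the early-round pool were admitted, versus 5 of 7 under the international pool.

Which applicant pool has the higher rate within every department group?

the international pool

Arts: the early-round pool 7/15 = 46.7%, the international pool 12/23 = 52.2% → the international pool
Sciences: the early-round pool 11/21 = 52.4%, the international pool 18/30 = 60.0% → the international pool
Law: the early-round pool 1/6 = 16.7%, the international pool 31/89 = 34.8% → the international pool
Engineering: the early-round pool 70/123 = 56.9%, the international pool 5/7 = 71.4% → the international pool
The international pool has the higher rate in all 4 groups.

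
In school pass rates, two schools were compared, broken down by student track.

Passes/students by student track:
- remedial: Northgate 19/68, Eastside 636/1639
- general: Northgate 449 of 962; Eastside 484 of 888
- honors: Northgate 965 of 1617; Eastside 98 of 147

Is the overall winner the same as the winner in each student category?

No

Remedial: Northgate 19/68 = 27.9%, Eastside 636/1639 = 38.8% → Eastside
General: Northgate 449/962 = 46.7%, Eastside 484/888 = 54.5% → Eastside
Honors: Northgate 965/1617 = 59.7%, Eastside 98/147 = 66.7% → Eastside
Overall: Northgate 1433/2647 = 54.1%, Eastside 1218/2674 = 45.5% → Northgate
Eastside wins each student group but Northgate wins overall — the comparison reverses. Eastside's students skew toward remedial, which has a lower base rate.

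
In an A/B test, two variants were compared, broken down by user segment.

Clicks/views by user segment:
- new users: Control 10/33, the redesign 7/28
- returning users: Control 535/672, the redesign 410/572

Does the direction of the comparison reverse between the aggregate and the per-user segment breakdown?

New users: Control 10/33 = 30.3%, the redesign 7/28 = 25.0% → Control
Returning users: Control 535/672 = 79.6%, the redesign 410/572 = 71.7% → Control
Overall: Control 545/705 = 77.3%, the redesign 417/600 = 69.5% → Control
Control wins overall and in every user group — no reversal.

No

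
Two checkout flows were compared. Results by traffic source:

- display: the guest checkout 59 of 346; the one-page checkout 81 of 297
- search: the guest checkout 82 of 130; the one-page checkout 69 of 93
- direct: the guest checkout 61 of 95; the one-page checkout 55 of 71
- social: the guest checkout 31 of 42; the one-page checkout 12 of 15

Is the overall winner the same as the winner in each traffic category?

Yes

Display: the guest checkout 59/346 = 17.1%, the one-page checkout 81/297 = 27.3% → the one-page checkout
Search: the guest checkout 82/130 = 63.1%, the one-page checkout 69/93 = 74.2% → the one-page checkout
Direct: the guest checkout 61/95 = 64.2%, the one-page checkout 55/71 = 77.5% → the one-page checkout
Social: the guest checkout 31/42 = 73.8%, the one-page checkout 12/15 = 80.0% → the one-page checkout
Overall: the guest checkout 233/613 = 38.0%, the one-page checkout 217/476 = 45.6% → the one-page checkout
The one-page checkout wins overall and in every traffic group — no reversal.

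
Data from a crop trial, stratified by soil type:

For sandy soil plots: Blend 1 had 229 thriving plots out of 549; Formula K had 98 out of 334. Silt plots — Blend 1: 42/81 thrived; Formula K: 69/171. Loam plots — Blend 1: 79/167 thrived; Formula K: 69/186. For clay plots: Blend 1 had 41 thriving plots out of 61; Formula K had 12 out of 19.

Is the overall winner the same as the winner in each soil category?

Sandy soil: Blend 1 229/549 = 41.7%, Formula K 98/334 = 29.3% → Blend 1
Silt: Blend 1 42/81 = 51.9%, Formula K 69/171 = 40.4% → Blend 1
Loam: Blend 1 79/167 = 47.3%, Formula K 69/186 = 37.1% → Blend 1
Clay: Blend 1 41/61 = 67.2%, Formula K 12/19 = 63.2% → Blend 1
Overall: Blend 1 391/858 = 45.6%, Formula K 248/710 = 34.9% → Blend 1
Blend 1 wins overall and in every soil group — no reversal.

Yes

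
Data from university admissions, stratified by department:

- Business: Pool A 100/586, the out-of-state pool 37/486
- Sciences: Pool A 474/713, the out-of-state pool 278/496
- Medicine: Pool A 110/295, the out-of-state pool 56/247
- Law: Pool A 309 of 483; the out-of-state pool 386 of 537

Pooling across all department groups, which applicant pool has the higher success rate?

Business: Pool A 100/586 = 17.1%, the out-of-state pool 37/486 = 7.6% → Pool A
Sciences: Pool A 474/713 = 66.5%, the out-of-state pool 278/496 = 56.0% → Pool A
Medicine: Pool A 110/295 = 37.3%, the out-of-state pool 56/247 = 22.7% → Pool A
Law: Pool A 309/483 = 64.0%, the out-of-state pool 386/537 = 71.9% → the out-of-state pool
Overall: Pool A 993/2077 = 47.8%, the out-of-state pool 757/1766 = 42.9% → Pool A
(Neither sweeps every department group, but Pool A has the higher pooled rate.)

Pool A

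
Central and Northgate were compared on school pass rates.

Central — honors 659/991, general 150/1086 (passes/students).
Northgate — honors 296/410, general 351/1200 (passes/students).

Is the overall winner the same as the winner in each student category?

Honors: Central 659/991 = 66.5%, Northgate 296/410 = 72.2% → Northgate
General: Central 150/1086 = 13.8%, Northgate 351/1200 = 29.2% → Northgate
Overall: Central 809/2077 = 39.0%, Northgate 647/1610 = 40.2% → Northgate
Northgate wins overall and in every student group — no reversal.

Yes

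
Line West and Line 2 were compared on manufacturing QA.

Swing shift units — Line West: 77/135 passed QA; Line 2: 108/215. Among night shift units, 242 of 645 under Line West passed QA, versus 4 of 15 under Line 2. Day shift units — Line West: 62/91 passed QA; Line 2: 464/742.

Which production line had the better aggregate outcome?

Line 2

Swing shift: Line West 77/135 = 57.0%, Line 2 108/215 = 50.2% → Line West
Night shift: Line West 242/645 = 37.5%, Line 2 4/15 = 26.7% → Line West
Day shift: Line West 62/91 = 68.1%, Line 2 464/742 = 62.5% → Line West
Overall: Line West 381/871 = 43.7%, Line 2 576/972 = 59.3% → Line 2
(Line West wins every shift group but Line 2 wins overall — Line West's units skew toward the low-rate night shift group.)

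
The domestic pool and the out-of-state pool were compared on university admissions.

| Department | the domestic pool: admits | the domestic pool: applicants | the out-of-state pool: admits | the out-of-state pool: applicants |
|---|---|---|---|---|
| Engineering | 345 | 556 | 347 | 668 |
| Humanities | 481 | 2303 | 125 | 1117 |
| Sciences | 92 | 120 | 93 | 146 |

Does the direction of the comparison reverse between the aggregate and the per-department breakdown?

Engineering: the domestic pool 345/556 = 62.1%, the out-of-state pool 347/668 = 51.9% → the domestic pool
Humanities: the domestic pool 481/2303 = 20.9%, the out-of-state pool 125/1117 = 11.2% → the domestic pool
Sciences: the domestic pool 92/120 = 76.7%, the out-of-state pool 93/146 = 63.7% → the domestic pool
Overall: the domestic pool 918/2979 = 30.8%, the out-of-state pool 565/1931 = 29.3% → the domestic pool
The domestic pool wins overall and in every department group — no reversal.

No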